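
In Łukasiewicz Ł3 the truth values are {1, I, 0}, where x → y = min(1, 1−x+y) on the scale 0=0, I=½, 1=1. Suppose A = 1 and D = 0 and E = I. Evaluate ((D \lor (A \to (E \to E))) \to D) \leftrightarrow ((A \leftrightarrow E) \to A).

E \to E = I \to I = 1
A \to (E \to E) = 1 \to 1 = 1
D \lor (A \to (E \to E)) = 0 \lor 1 = 1
(D \lor (A \to (E \to E))) \to D = 1 \to 0 = 0
A \leftrightarrow E = 1 \leftrightarrow I = I
(A \leftrightarrow E) \to A = I \to 1 = 1
((D \lor (A \to (E \to E))) \to D) \leftrightarrow ((A \leftrightarrow E) \to A) = 0 \leftrightarrow 1 = 0

0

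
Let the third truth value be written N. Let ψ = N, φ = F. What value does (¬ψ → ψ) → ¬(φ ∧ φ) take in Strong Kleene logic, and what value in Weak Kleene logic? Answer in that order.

T; N

In Strong Kleene logic: ¬ψ = ¬N = N
¬ψ → ψ = N → N = N  [¬N ∨ N]
φ ∧ φ = F ∧ F = F
¬(φ ∧ φ) = ¬F = T
(¬ψ → ψ) → ¬(φ ∧ φ) = N → T = T
In Weak Kleene logic: ¬ψ = ¬N = N
¬ψ → ψ = N → N = N
φ ∧ φ = F ∧ F = F
¬(φ ∧ φ) = ¬F = T
(¬ψ → ψ) → ¬(φ ∧ φ) = N → T = N
They differ because Strong Kleene logic and Weak Kleene logic treat N differently under the binary connectives.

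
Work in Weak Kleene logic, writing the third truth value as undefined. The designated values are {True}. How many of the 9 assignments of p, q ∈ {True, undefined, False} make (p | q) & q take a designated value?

2

Designated under: (p=True, q=True); (p=False, q=True).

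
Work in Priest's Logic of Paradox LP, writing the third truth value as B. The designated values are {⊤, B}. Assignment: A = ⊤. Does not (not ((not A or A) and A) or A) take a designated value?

No

not A = not ⊤ = ⊥
not A or A = ⊥ or ⊤ = ⊤
(not A or A) and A = ⊤ and ⊤ = ⊤
not ((not A or A) and A) = not ⊤ = ⊥
not ((not A or A) and A) or A = ⊥ or ⊤ = ⊤
not (not ((not A or A) and A) or A) = not ⊤ = ⊥
⊥ ∉ {⊤, B}.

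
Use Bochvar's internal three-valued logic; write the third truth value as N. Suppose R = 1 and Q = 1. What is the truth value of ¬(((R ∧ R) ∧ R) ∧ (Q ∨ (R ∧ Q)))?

0

R ∧ R = 1 ∧ 1 = 1
(R ∧ R) ∧ R = 1 ∧ 1 = 1
R ∧ Q = 1 ∧ 1 = 1
Q ∨ (R ∧ Q) = 1 ∨ 1 = 1
((R ∧ R) ∧ R) ∧ (Q ∨ (R ∧ Q)) = 1 ∧ 1 = 1
¬(((R ∧ R) ∧ R) ∧ (Q ∨ (R ∧ Q))) = ¬1 = 0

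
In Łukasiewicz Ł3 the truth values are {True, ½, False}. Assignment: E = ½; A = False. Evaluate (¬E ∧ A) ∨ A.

False

¬E = ¬½ = ½
¬E ∧ A = ½ ∧ False = False
(¬E ∧ A) ∨ A = False ∨ False = False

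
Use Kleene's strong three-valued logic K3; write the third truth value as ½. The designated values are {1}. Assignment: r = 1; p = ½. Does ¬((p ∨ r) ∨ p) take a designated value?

No

p ∨ r = ½ ∨ 1 = 1
(p ∨ r) ∨ p = 1 ∨ ½ = 1
¬((p ∨ r) ∨ p) = ¬1 = 0
0 ∉ {1}.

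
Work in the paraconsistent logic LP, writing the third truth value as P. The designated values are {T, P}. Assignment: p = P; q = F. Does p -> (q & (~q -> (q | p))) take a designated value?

~q = ~F = T
q | p = F | P = P
~q -> (q | p) = T -> P = P
q & (~q -> (q | p)) = F & P = F
p -> (q & (~q -> (q | p))) = P -> F = P
P ∈ {T, P}.

Yes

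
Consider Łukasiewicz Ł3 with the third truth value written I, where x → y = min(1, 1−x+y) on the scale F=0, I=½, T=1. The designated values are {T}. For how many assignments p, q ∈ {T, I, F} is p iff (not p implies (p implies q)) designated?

3

Designated under: (p=T, q=T); (p=T, q=I); (p=T, q=F).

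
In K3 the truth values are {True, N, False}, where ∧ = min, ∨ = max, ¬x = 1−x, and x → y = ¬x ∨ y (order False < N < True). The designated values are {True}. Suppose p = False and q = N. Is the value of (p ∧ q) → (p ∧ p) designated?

Yes

p ∧ q = False ∧ N = False
p ∧ p = False ∧ False = False
(p ∧ q) → (p ∧ p) = False → False = True
True ∈ {True}.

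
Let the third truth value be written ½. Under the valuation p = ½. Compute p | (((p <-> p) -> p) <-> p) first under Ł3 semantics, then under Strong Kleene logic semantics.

1; ½

In Ł3: p <-> p = ½ <-> ½ = 1
(p <-> p) -> p = 1 -> ½ = ½
((p <-> p) -> p) <-> p = ½ <-> ½ = 1
p | (((p <-> p) -> p) <-> p) = ½ | 1 = 1
In Strong Kleene logic: p <-> p = ½ <-> ½ = ½
(p <-> p) -> p = ½ -> ½ = ½  [~½ | ½]
((p <-> p) -> p) <-> p = ½ <-> ½ = ½
p | (((p <-> p) -> p) <-> p) = ½ | ½ = ½
They differ because Ł3 and Strong Kleene logic treat ½ differently under implication.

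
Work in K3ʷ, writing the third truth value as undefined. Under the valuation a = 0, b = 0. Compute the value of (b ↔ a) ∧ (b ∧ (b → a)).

0

b ↔ a = 0 ↔ 0 = 1
b → a = 0 → 0 = 1
b ∧ (b → a) = 0 ∧ 1 = 0
(b ↔ a) ∧ (b ∧ (b → a)) = 1 ∧ 0 = 0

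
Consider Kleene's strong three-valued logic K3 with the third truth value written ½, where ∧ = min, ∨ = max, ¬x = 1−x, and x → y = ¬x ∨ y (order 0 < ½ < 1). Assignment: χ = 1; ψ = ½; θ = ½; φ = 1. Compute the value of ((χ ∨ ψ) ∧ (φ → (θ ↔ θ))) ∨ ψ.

χ ∨ ψ = 1 ∨ ½ = 1
θ ↔ θ = ½ ↔ ½ = ½
φ → (θ ↔ θ) = 1 → ½ = ½  [¬1 ∨ ½]
(χ ∨ ψ) ∧ (φ → (θ ↔ θ)) = 1 ∧ ½ = ½
((χ ∨ ψ) ∧ (φ → (θ ↔ θ))) ∨ ψ = ½ ∨ ½ = ½

½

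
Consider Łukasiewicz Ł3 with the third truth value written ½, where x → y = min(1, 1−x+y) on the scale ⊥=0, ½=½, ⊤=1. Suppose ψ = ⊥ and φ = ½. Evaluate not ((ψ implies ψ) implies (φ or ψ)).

½

ψ implies ψ = ⊥ implies ⊥ = ⊤
φ or ψ = ½ or ⊥ = ½
(ψ implies ψ) implies (φ or ψ) = ⊤ implies ½ = ½  [min(1, 1−1+½)]
not ((ψ implies ψ) implies (φ or ψ)) = not ½ = ½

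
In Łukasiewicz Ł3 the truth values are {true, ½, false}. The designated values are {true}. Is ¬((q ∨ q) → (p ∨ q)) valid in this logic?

No

Countermodel: q=true, p=true gives false, which is not designated.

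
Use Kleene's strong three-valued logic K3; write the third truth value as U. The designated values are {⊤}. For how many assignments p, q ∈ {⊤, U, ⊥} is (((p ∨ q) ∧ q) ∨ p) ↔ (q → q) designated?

4

Designated under: (p=⊤, q=⊤); (p=⊤, q=⊥); (p=U, q=⊤); (p=⊥, q=⊤).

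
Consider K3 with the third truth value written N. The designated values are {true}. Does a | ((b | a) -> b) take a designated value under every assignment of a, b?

Countermodel: a=N, b=N gives N, which is not designated.

No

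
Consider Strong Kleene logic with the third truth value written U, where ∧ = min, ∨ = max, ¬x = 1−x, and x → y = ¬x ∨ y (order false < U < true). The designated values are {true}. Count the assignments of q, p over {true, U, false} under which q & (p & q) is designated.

1

Designated under: (q=true, p=true).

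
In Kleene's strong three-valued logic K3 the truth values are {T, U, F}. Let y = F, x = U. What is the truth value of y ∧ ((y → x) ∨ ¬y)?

y → x = F → U = T  [¬F ∨ U]
¬y = ¬F = T
(y → x) ∨ ¬y = T ∨ T = T
y ∧ ((y → x) ∨ ¬y) = F ∧ T = F

F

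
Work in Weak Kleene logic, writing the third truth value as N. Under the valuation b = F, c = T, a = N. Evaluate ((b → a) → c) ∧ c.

b → a = F → N = N  [any arg is the third value ⇒ result is the third value]
(b → a) → c = N → T = N
((b → a) → c) ∧ c = N ∧ T = N

N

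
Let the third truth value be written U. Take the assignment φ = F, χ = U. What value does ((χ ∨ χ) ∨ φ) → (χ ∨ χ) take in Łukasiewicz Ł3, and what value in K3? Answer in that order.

In Łukasiewicz Ł3: χ ∨ χ = U ∨ U = U
(χ ∨ χ) ∨ φ = U ∨ F = U
χ ∨ χ = U ∨ U = U
((χ ∨ χ) ∨ φ) → (χ ∨ χ) = U → U = T  [min(1, 1−½+½)]
In K3: χ ∨ χ = U ∨ U = U
(χ ∨ χ) ∨ φ = U ∨ F = U
χ ∨ χ = U ∨ U = U
((χ ∨ χ) ∨ φ) → (χ ∨ χ) = U → U = U  [¬U ∨ U]
They differ because Łukasiewicz Ł3 and K3 treat U differently under implication.

T; U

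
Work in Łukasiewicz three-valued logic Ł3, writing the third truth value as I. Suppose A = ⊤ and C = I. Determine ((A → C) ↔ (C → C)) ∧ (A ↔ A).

A → C = ⊤ → I = I  [min(1, 1−1+½)]
C → C = I → I = ⊤
(A → C) ↔ (C → C) = I ↔ ⊤ = I
A ↔ A = ⊤ ↔ ⊤ = ⊤
((A → C) ↔ (C → C)) ∧ (A ↔ A) = I ∧ ⊤ = I

I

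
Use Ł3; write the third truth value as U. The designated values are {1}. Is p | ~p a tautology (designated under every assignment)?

No

Countermodel: p=U gives U, which is not designated.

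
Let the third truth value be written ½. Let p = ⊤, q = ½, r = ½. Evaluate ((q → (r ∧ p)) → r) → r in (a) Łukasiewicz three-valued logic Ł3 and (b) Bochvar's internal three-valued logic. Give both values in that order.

⊤; ½

In Łukasiewicz three-valued logic Ł3: r ∧ p = ½ ∧ ⊤ = ½
q → (r ∧ p) = ½ → ½ = ⊤
(q → (r ∧ p)) → r = ⊤ → ½ = ½
((q → (r ∧ p)) → r) → r = ½ → ½ = ⊤
In Bochvar's internal three-valued logic: r ∧ p = ½ ∧ ⊤ = ½
q → (r ∧ p) = ½ → ½ = ½  [any arg is the third value ⇒ result is the third value]
(q → (r ∧ p)) → r = ½ → ½ = ½
((q → (r ∧ p)) → r) → r = ½ → ½ = ½
They differ because Łukasiewicz three-valued logic Ł3 and Bochvar's internal three-valued logic treat ½ differently under the binary connectives.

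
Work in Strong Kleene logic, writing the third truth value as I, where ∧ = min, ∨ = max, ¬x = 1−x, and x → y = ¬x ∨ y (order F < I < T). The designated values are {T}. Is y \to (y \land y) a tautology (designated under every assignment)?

No

Countermodel: y=I gives I, which is not designated.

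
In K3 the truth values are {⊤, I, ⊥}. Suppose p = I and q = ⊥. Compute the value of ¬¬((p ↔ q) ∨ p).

p ↔ q = I ↔ ⊥ = I
(p ↔ q) ∨ p = I ∨ I = I
¬((p ↔ q) ∨ p) = ¬I = I
¬¬((p ↔ q) ∨ p) = ¬I = I

I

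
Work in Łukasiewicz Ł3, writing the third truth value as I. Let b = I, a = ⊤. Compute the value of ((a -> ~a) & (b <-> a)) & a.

~a = ~⊤ = ⊥
a -> ~a = ⊤ -> ⊥ = ⊥
b <-> a = I <-> ⊤ = I  [1 − |½−1|]
(a -> ~a) & (b <-> a) = ⊥ & I = ⊥
((a -> ~a) & (b <-> a)) & a = ⊥ & ⊤ = ⊥

⊥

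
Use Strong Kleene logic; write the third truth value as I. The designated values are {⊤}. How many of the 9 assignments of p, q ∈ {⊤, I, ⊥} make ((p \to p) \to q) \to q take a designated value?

5

Of the 9 assignments, 5 give a value in {⊤}.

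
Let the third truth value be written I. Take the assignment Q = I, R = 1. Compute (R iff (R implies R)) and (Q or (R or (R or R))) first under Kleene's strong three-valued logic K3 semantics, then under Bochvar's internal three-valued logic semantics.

In Kleene's strong three-valued logic K3: R implies R = 1 implies 1 = 1
R iff (R implies R) = 1 iff 1 = 1
R or R = 1 or 1 = 1
R or (R or R) = 1 or 1 = 1
Q or (R or (R or R)) = I or 1 = 1
(R iff (R implies R)) and (Q or (R or (R or R))) = 1 and 1 = 1
In Bochvar's internal three-valued logic: R implies R = 1 implies 1 = 1
R iff (R implies R) = 1 iff 1 = 1
R or R = 1 or 1 = 1
R or (R or R) = 1 or 1 = 1
Q or (R or (R or R)) = I or 1 = I
(R iff (R implies R)) and (Q or (R or (R or R))) = 1 and I = I
They differ because Kleene's strong three-valued logic K3 and Bochvar's internal three-valued logic treat I differently under the binary connectives.

1; I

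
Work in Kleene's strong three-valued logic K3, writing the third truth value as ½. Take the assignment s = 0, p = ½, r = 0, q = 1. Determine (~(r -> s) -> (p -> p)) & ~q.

0

r -> s = 0 -> 0 = 1
~(r -> s) = ~1 = 0
p -> p = ½ -> ½ = ½  [~½ | ½]
~(r -> s) -> (p -> p) = 0 -> ½ = 1
~q = ~1 = 0
(~(r -> s) -> (p -> p)) & ~q = 1 & 0 = 0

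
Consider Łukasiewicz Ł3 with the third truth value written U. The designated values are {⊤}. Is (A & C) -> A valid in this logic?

Yes

Every assignment of A, C over {⊤, U, ⊥} gives a value in {⊤}.
In particular, with A=U, C=U: (A & C) -> A = ⊤.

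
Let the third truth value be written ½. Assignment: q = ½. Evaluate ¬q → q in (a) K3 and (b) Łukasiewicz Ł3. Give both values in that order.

In K3: ¬q = ¬½ = ½
¬q → q = ½ → ½ = ½  [¬½ ∨ ½]
In Łukasiewicz Ł3: ¬q = ¬½ = ½
¬q → q = ½ → ½ = 1
They differ because K3 and Łukasiewicz Ł3 treat ½ differently under implication.

½; 1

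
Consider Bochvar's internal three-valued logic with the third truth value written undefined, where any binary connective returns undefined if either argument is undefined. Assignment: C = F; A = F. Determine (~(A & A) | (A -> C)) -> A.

F

A & A = F & F = F
~(A & A) = ~F = T
A -> C = F -> F = T
~(A & A) | (A -> C) = T | T = T
(~(A & A) | (A -> C)) -> A = T -> F = F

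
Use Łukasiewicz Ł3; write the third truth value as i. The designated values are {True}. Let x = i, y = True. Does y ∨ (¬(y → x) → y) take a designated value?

Yes

y → x = True → i = i  [min(1, 1−1+½)]
¬(y → x) = ¬i = i
¬(y → x) → y = i → True = True
y ∨ (¬(y → x) → y) = True ∨ True = True
True ∈ {True}.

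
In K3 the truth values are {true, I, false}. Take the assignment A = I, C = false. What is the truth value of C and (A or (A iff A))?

A iff A = I iff I = I
A or (A iff A) = I or I = I
C and (A or (A iff A)) = false and I = false

false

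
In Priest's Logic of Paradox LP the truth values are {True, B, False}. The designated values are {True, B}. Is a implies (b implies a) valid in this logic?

Yes

Every assignment of a, b over {True, B, False} gives a value in {True, B}.
In particular, with a=B, b=B: a implies (b implies a) = B.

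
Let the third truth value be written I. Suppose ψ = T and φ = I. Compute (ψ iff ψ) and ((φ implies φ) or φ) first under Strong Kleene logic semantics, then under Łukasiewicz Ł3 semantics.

In Strong Kleene logic: ψ iff ψ = T iff T = T
φ implies φ = I implies I = I
(φ implies φ) or φ = I or I = I
(ψ iff ψ) and ((φ implies φ) or φ) = T and I = I
In Łukasiewicz Ł3: ψ iff ψ = T iff T = T
φ implies φ = I implies I = T  [min(1, 1−½+½)]
(φ implies φ) or φ = T or I = T
(ψ iff ψ) and ((φ implies φ) or φ) = T and T = T
They differ because Strong Kleene logic and Łukasiewicz Ł3 treat I differently under implication.

I; T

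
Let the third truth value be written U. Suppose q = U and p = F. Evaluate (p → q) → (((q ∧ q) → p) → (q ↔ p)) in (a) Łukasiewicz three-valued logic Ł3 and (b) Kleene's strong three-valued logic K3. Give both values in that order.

In Łukasiewicz three-valued logic Ł3: p → q = F → U = T  [min(1, 1−0+½)]
q ∧ q = U ∧ U = U
(q ∧ q) → p = U → F = U
q ↔ p = U ↔ F = U
((q ∧ q) → p) → (q ↔ p) = U → U = T
(p → q) → (((q ∧ q) → p) → (q ↔ p)) = T → T = T
In Kleene's strong three-valued logic K3: p → q = F → U = T  [¬F ∨ U]
q ∧ q = U ∧ U = U
(q ∧ q) → p = U → F = U
q ↔ p = U ↔ F = U
((q ∧ q) → p) → (q ↔ p) = U → U = U
(p → q) → (((q ∧ q) → p) → (q ↔ p)) = T → U = U
They differ because Łukasiewicz three-valued logic Ł3 and Kleene's strong three-valued logic K3 treat U differently under implication.

T; U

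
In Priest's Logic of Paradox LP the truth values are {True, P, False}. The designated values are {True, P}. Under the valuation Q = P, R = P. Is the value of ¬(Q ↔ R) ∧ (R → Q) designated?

Yes

Q ↔ R = P ↔ P = P
¬(Q ↔ R) = ¬P = P
R → Q = P → P = P  [¬P ∨ P]
¬(Q ↔ R) ∧ (R → Q) = P ∧ P = P
P ∈ {True, P}.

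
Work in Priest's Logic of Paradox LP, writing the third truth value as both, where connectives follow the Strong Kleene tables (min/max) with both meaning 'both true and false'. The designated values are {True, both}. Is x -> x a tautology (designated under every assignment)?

Yes

Every assignment of x over {True, both, False} gives a value in {True, both}.
In particular, with x=both: x -> x = both.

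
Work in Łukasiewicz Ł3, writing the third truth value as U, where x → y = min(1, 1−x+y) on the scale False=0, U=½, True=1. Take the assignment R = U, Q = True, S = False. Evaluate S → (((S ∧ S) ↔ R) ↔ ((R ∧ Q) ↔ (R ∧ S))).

True

S ∧ S = False ∧ False = False
(S ∧ S) ↔ R = False ↔ U = U  [1 − |0−½|]
R ∧ Q = U ∧ True = U
R ∧ S = U ∧ False = False
(R ∧ Q) ↔ (R ∧ S) = U ↔ False = U
((S ∧ S) ↔ R) ↔ ((R ∧ Q) ↔ (R ∧ S)) = U ↔ U = True
S → (((S ∧ S) ↔ R) ↔ ((R ∧ Q) ↔ (R ∧ S))) = False → True = True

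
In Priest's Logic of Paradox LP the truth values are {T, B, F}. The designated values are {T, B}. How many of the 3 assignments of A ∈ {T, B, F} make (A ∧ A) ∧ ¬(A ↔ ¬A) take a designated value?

2

A=T: T ✓
A=B: B ✓
A=F: F ·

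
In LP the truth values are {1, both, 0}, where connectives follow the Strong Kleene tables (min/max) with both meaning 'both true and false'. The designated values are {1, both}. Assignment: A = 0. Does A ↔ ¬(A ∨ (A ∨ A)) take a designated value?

No

A ∨ A = 0 ∨ 0 = 0
A ∨ (A ∨ A) = 0 ∨ 0 = 0
¬(A ∨ (A ∨ A)) = ¬0 = 1
A ↔ ¬(A ∨ (A ∨ A)) = 0 ↔ 1 = 0
0 ∉ {1, both}.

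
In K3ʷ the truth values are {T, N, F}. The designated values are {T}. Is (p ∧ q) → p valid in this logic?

No

Countermodel: p=T, q=N gives N, which is not designated.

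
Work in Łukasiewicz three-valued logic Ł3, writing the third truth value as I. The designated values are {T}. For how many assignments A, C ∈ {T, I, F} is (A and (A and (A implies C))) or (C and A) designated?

1

Designated under: (A=T, C=T).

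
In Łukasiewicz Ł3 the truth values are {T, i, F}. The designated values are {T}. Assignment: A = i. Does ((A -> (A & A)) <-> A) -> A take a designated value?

A & A = i & i = i
A -> (A & A) = i -> i = T  [min(1, 1−½+½)]
(A -> (A & A)) <-> A = T <-> i = i
((A -> (A & A)) <-> A) -> A = i -> i = T
T ∈ {T}.

Yes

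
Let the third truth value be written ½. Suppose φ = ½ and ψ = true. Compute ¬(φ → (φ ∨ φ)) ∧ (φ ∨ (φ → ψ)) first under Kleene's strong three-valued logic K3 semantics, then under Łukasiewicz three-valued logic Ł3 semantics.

½; false

In Kleene's strong three-valued logic K3: φ ∨ φ = ½ ∨ ½ = ½
φ → (φ ∨ φ) = ½ → ½ = ½
¬(φ → (φ ∨ φ)) = ¬½ = ½
φ → ψ = ½ → true = true
φ ∨ (φ → ψ) = ½ ∨ true = true
¬(φ → (φ ∨ φ)) ∧ (φ ∨ (φ → ψ)) = ½ ∧ true = ½
In Łukasiewicz three-valued logic Ł3: φ ∨ φ = ½ ∨ ½ = ½
φ → (φ ∨ φ) = ½ → ½ = true  [min(1, 1−½+½)]
¬(φ → (φ ∨ φ)) = ¬true = false
φ → ψ = ½ → true = true
φ ∨ (φ → ψ) = ½ ∨ true = true
¬(φ → (φ ∨ φ)) ∧ (φ ∨ (φ → ψ)) = false ∧ true = false
They differ because Kleene's strong three-valued logic K3 and Łukasiewicz three-valued logic Ł3 treat ½ differently under implication.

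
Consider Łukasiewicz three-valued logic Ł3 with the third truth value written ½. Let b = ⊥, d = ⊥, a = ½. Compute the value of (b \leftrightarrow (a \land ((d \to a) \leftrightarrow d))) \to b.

d \to a = ⊥ \to ½ = ⊤  [min(1, 1−0+½)]
(d \to a) \leftrightarrow d = ⊤ \leftrightarrow ⊥ = ⊥
a \land ((d \to a) \leftrightarrow d) = ½ \land ⊥ = ⊥
b \leftrightarrow (a \land ((d \to a) \leftrightarrow d)) = ⊥ \leftrightarrow ⊥ = ⊤
(b \leftrightarrow (a \land ((d \to a) \leftrightarrow d))) \to b = ⊤ \to ⊥ = ⊥

⊥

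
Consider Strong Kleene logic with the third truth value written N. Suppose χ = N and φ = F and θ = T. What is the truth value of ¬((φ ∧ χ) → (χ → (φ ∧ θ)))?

φ ∧ χ = F ∧ N = F
φ ∧ θ = F ∧ T = F
χ → (φ ∧ θ) = N → F = N  [¬N ∨ F]
(φ ∧ χ) → (χ → (φ ∧ θ)) = F → N = T
¬((φ ∧ χ) → (χ → (φ ∧ θ))) = ¬T = F

F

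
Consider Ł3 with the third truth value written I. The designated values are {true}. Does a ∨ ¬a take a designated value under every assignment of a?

Countermodel: a=I gives I, which is not designated.

No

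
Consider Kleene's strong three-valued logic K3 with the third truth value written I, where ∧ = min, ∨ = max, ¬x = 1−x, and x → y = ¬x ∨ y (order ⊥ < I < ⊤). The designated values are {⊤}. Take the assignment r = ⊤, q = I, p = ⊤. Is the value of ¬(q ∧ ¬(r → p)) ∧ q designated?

r → p = ⊤ → ⊤ = ⊤
¬(r → p) = ¬⊤ = ⊥
q ∧ ¬(r → p) = I ∧ ⊥ = ⊥
¬(q ∧ ¬(r → p)) = ¬⊥ = ⊤
¬(q ∧ ¬(r → p)) ∧ q = ⊤ ∧ I = I
I ∉ {⊤}.

No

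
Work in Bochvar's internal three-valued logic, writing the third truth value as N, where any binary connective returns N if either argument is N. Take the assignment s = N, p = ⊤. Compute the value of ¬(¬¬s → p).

¬s = ¬N = N
¬¬s = ¬N = N
¬¬s → p = N → ⊤ = N
¬(¬¬s → p) = ¬N = N

N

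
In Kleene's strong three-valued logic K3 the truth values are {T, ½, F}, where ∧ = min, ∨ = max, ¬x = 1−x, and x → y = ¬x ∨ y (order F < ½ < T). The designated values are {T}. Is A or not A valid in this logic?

Countermodel: A=½ gives ½, which is not designated.

No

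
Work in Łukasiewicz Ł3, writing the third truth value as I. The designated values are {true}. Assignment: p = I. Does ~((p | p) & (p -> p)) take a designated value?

No

p | p = I | I = I
p -> p = I -> I = true  [min(1, 1−½+½)]
(p | p) & (p -> p) = I & true = I
~((p | p) & (p -> p)) = ~I = I
I ∉ {true}.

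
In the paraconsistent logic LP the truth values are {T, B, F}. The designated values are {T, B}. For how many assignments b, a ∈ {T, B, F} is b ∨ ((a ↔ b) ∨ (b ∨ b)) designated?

Of the 9 assignments, 8 give a value in {T, B}.

8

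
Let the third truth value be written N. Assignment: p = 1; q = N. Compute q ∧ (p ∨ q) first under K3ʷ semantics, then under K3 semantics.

In K3ʷ: p ∨ q = 1 ∨ N = N
q ∧ (p ∨ q) = N ∧ N = N
In K3: p ∨ q = 1 ∨ N = 1
q ∧ (p ∨ q) = N ∧ 1 = N

N; N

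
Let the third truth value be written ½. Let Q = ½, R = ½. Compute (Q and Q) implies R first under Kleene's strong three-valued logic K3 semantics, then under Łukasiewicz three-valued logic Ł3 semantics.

½; True

In Kleene's strong three-valued logic K3: Q and Q = ½ and ½ = ½
(Q and Q) implies R = ½ implies ½ = ½
In Łukasiewicz three-valued logic Ł3: Q and Q = ½ and ½ = ½
(Q and Q) implies R = ½ implies ½ = True
They differ because Kleene's strong three-valued logic K3 and Łukasiewicz three-valued logic Ł3 treat ½ differently under implication.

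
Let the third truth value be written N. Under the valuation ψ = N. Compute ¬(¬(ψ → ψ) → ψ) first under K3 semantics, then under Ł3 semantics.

In K3: ψ → ψ = N → N = N  [¬N ∨ N]
¬(ψ → ψ) = ¬N = N
¬(ψ → ψ) → ψ = N → N = N
¬(¬(ψ → ψ) → ψ) = ¬N = N
In Ł3: ψ → ψ = N → N = True  [min(1, 1−½+½)]
¬(ψ → ψ) = ¬True = False
¬(ψ → ψ) → ψ = False → N = True
¬(¬(ψ → ψ) → ψ) = ¬True = False
They differ because K3 and Ł3 treat N differently under implication.

N; False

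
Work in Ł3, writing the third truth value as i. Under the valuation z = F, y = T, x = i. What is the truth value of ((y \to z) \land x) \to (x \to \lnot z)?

T

y \to z = T \to F = F
(y \to z) \land x = F \land i = F
\lnot z = \lnot F = T
x \to \lnot z = i \to T = T  [min(1, 1−½+1)]
((y \to z) \land x) \to (x \to \lnot z) = F \to T = T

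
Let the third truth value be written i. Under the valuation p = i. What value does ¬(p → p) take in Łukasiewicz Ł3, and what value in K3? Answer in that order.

In Łukasiewicz Ł3: p → p = i → i = true  [min(1, 1−½+½)]
¬(p → p) = ¬true = false
In K3: p → p = i → i = i  [¬i ∨ i]
¬(p → p) = ¬i = i
They differ because Łukasiewicz Ł3 and K3 treat i differently under implication.

false; i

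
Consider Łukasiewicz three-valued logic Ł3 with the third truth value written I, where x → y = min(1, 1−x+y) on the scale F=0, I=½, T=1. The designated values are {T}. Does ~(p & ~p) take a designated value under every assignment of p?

Countermodel: p=I gives I, which is not designated.

No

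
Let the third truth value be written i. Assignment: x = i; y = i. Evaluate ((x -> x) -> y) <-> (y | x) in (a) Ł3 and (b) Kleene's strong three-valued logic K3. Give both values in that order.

T; i

In Ł3: x -> x = i -> i = T  [min(1, 1−½+½)]
(x -> x) -> y = T -> i = i
y | x = i | i = i
((x -> x) -> y) <-> (y | x) = i <-> i = T
In Kleene's strong three-valued logic K3: x -> x = i -> i = i  [~i | i]
(x -> x) -> y = i -> i = i
y | x = i | i = i
((x -> x) -> y) <-> (y | x) = i <-> i = i
They differ because Ł3 and Kleene's strong three-valued logic K3 treat i differently under implication.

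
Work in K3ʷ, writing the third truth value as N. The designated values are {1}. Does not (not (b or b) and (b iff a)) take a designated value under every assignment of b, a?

No

Countermodel: b=1, a=N gives N, which is not designated.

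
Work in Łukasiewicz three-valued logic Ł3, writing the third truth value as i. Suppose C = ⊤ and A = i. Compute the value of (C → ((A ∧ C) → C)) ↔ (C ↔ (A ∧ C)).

A ∧ C = i ∧ ⊤ = i
(A ∧ C) → C = i → ⊤ = ⊤  [min(1, 1−½+1)]
C → ((A ∧ C) → C) = ⊤ → ⊤ = ⊤
A ∧ C = i ∧ ⊤ = i
C ↔ (A ∧ C) = ⊤ ↔ i = i
(C → ((A ∧ C) → C)) ↔ (C ↔ (A ∧ C)) = ⊤ ↔ i = i

i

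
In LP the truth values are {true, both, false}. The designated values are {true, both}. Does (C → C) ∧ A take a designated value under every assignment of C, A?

Countermodel: C=true, A=false gives false, which is not designated.

No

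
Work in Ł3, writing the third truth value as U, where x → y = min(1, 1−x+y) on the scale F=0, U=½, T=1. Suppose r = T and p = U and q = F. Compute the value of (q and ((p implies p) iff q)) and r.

F

p implies p = U implies U = T  [min(1, 1−½+½)]
(p implies p) iff q = T iff F = F
q and ((p implies p) iff q) = F and F = F
(q and ((p implies p) iff q)) and r = F and T = F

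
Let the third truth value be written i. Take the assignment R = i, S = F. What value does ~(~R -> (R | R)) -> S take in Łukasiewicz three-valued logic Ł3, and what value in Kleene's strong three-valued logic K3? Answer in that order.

T; i

In Łukasiewicz three-valued logic Ł3: ~R = ~i = i
R | R = i | i = i
~R -> (R | R) = i -> i = T  [min(1, 1−½+½)]
~(~R -> (R | R)) = ~T = F
~(~R -> (R | R)) -> S = F -> F = T
In Kleene's strong three-valued logic K3: ~R = ~i = i
R | R = i | i = i
~R -> (R | R) = i -> i = i  [~i | i]
~(~R -> (R | R)) = ~i = i
~(~R -> (R | R)) -> S = i -> F = i
They differ because Łukasiewicz three-valued logic Ł3 and Kleene's strong three-valued logic K3 treat i differently under implication.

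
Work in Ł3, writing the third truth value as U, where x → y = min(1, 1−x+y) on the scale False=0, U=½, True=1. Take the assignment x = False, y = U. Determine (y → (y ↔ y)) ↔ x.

y ↔ y = U ↔ U = True  [1 − |½−½|]
y → (y ↔ y) = U → True = True
(y → (y ↔ y)) ↔ x = True ↔ False = False

False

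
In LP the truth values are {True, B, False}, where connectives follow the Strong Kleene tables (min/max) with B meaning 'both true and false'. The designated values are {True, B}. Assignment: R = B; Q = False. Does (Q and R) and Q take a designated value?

Q and R = False and B = False
(Q and R) and Q = False and False = False
False ∉ {True, B}.

No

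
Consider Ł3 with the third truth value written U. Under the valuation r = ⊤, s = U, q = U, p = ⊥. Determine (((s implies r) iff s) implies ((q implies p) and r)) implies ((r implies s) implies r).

⊤

s implies r = U implies ⊤ = ⊤  [min(1, 1−½+1)]
(s implies r) iff s = ⊤ iff U = U
q implies p = U implies ⊥ = U
(q implies p) and r = U and ⊤ = U
((s implies r) iff s) implies ((q implies p) and r) = U implies U = ⊤
r implies s = ⊤ implies U = U
(r implies s) implies r = U implies ⊤ = ⊤
(((s implies r) iff s) implies ((q implies p) and r)) implies ((r implies s) implies r) = ⊤ implies ⊤ = ⊤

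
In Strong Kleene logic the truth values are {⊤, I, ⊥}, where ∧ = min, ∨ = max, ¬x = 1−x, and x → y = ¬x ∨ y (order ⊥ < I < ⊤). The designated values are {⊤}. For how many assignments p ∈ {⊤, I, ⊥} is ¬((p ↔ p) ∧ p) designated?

p=⊤: ⊥ ·
p=I: I ·
p=⊥: ⊤ ✓

1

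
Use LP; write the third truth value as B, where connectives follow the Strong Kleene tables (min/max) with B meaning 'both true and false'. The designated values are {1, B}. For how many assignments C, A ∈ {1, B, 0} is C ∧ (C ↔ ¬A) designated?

5

Of the 9 assignments, 5 give a value in {1, B}.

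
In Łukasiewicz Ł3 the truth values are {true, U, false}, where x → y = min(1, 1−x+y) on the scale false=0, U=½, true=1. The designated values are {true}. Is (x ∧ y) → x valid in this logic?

Every assignment of x, y over {true, U, false} gives a value in {true}.
In particular, with x=U, y=U: (x ∧ y) → x = true.

Yes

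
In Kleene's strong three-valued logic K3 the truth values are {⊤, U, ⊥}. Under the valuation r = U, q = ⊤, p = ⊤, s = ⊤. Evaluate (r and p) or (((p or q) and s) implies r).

r and p = U and ⊤ = U
p or q = ⊤ or ⊤ = ⊤
(p or q) and s = ⊤ and ⊤ = ⊤
((p or q) and s) implies r = ⊤ implies U = U  [not ⊤ or U]
(r and p) or (((p or q) and s) implies r) = U or U = U

U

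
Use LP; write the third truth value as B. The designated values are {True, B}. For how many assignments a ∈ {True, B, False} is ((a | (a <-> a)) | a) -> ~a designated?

a=True: False ·
a=B: B ✓
a=False: True ✓

2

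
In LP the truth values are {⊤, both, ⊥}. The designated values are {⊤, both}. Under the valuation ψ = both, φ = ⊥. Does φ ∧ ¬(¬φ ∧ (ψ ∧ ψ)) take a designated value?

¬φ = ¬⊥ = ⊤
ψ ∧ ψ = both ∧ both = both
¬φ ∧ (ψ ∧ ψ) = ⊤ ∧ both = both
¬(¬φ ∧ (ψ ∧ ψ)) = ¬both = both
φ ∧ ¬(¬φ ∧ (ψ ∧ ψ)) = ⊥ ∧ both = ⊥
⊥ ∉ {⊤, both}.

No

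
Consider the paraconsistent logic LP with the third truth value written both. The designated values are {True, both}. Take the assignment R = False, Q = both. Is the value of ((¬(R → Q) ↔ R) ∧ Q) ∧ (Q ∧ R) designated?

R → Q = False → both = True  [¬False ∨ both]
¬(R → Q) = ¬True = False
¬(R → Q) ↔ R = False ↔ False = True
(¬(R → Q) ↔ R) ∧ Q = True ∧ both = both
Q ∧ R = both ∧ False = False
((¬(R → Q) ↔ R) ∧ Q) ∧ (Q ∧ R) = both ∧ False = False
False ∉ {True, both}.

No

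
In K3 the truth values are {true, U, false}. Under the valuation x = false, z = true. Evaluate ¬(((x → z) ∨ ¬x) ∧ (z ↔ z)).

false

x → z = false → true = true
¬x = ¬false = true
(x → z) ∨ ¬x = true ∨ true = true
z ↔ z = true ↔ true = true
((x → z) ∨ ¬x) ∧ (z ↔ z) = true ∧ true = true
¬(((x → z) ∨ ¬x) ∧ (z ↔ z)) = ¬true = false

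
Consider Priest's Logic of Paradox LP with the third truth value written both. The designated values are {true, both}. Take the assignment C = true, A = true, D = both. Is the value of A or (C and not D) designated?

not D = not both = both
C and not D = true and both = both
A or (C and not D) = true or both = true
true ∈ {true, both}.

Yes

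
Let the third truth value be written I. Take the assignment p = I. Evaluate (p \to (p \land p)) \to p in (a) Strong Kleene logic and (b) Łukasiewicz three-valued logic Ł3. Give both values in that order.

In Strong Kleene logic: p \land p = I \land I = I
p \to (p \land p) = I \to I = I  [\lnot I \lor I]
(p \to (p \land p)) \to p = I \to I = I
In Łukasiewicz three-valued logic Ł3: p \land p = I \land I = I
p \to (p \land p) = I \to I = True
(p \to (p \land p)) \to p = True \to I = I

I; I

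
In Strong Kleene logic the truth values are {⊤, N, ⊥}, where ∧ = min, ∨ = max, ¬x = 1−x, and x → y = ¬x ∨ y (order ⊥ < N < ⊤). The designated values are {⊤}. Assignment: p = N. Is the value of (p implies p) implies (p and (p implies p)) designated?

p implies p = N implies N = N  [not N or N]
p implies p = N implies N = N
p and (p implies p) = N and N = N
(p implies p) implies (p and (p implies p)) = N implies N = N
N ∉ {⊤}.

No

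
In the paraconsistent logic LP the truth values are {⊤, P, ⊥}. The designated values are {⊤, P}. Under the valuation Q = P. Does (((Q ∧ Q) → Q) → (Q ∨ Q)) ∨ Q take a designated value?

Yes

Q ∧ Q = P ∧ P = P
(Q ∧ Q) → Q = P → P = P
Q ∨ Q = P ∨ P = P
((Q ∧ Q) → Q) → (Q ∨ Q) = P → P = P
(((Q ∧ Q) → Q) → (Q ∨ Q)) ∨ Q = P ∨ P = P
P ∈ {⊤, P}.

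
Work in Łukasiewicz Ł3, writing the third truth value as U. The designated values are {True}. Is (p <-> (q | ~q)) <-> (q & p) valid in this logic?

No

Countermodel: p=True, q=False gives False, which is not designated.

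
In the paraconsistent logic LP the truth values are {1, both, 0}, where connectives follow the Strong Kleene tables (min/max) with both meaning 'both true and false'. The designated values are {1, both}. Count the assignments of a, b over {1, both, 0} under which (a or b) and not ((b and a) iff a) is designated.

5

Of the 9 assignments, 5 give a value in {1, both}.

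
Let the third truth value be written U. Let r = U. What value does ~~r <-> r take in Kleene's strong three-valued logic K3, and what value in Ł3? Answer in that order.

In Kleene's strong three-valued logic K3: ~r = ~U = U
~~r = ~U = U
~~r <-> r = U <-> U = U
In Ł3: ~r = ~U = U
~~r = ~U = U
~~r <-> r = U <-> U = ⊤  [1 − |½−½|]
They differ because Kleene's strong three-valued logic K3 and Ł3 treat U differently under implication.

U; ⊤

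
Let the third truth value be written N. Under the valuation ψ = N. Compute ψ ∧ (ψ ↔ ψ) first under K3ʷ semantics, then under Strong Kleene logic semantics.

In K3ʷ: ψ ↔ ψ = N ↔ N = N
ψ ∧ (ψ ↔ ψ) = N ∧ N = N
In Strong Kleene logic: ψ ↔ ψ = N ↔ N = N
ψ ∧ (ψ ↔ ψ) = N ∧ N = N

N; N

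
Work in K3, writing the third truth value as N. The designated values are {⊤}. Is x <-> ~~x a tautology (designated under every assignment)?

No

Countermodel: x=N gives N, which is not designated.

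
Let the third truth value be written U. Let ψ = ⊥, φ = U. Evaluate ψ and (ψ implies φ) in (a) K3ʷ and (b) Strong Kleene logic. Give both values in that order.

U; ⊥

In K3ʷ: ψ implies φ = ⊥ implies U = U  [any arg is the third value ⇒ result is the third value]
ψ and (ψ implies φ) = ⊥ and U = U
In Strong Kleene logic: ψ implies φ = ⊥ implies U = ⊤  [not ⊥ or U]
ψ and (ψ implies φ) = ⊥ and ⊤ = ⊥
They differ because K3ʷ and Strong Kleene logic treat U differently under the binary connectives.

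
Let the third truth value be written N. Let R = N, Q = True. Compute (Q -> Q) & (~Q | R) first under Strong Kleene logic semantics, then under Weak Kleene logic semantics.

In Strong Kleene logic: Q -> Q = True -> True = True
~Q = ~True = False
~Q | R = False | N = N
(Q -> Q) & (~Q | R) = True & N = N
In Weak Kleene logic: Q -> Q = True -> True = True
~Q = ~True = False
~Q | R = False | N = N
(Q -> Q) & (~Q | R) = True & N = N

N; N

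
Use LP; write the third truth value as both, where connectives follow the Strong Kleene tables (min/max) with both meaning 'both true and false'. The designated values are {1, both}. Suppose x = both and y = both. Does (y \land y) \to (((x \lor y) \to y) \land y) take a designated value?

Yes

y \land y = both \land both = both
x \lor y = both \lor both = both
(x \lor y) \to y = both \to both = both
((x \lor y) \to y) \land y = both \land both = both
(y \land y) \to (((x \lor y) \to y) \land y) = both \to both = both
both ∈ {1, both}.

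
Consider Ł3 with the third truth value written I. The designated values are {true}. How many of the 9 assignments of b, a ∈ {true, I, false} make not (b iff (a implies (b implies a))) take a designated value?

Designated under: (b=false, a=true); (b=false, a=I); (b=false, a=false).

3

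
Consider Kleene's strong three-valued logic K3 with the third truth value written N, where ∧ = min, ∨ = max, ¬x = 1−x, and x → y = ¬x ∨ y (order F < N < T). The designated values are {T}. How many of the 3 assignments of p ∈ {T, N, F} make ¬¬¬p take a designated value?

1

p=T: F ·
p=N: N ·
p=F: T ✓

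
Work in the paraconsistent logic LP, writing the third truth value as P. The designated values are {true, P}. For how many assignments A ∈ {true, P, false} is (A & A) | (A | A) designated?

2

A=true: true ✓
A=P: P ✓
A=false: false ·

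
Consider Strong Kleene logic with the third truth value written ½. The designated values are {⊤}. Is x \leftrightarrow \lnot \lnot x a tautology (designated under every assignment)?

No

Countermodel: x=½ gives ½, which is not designated.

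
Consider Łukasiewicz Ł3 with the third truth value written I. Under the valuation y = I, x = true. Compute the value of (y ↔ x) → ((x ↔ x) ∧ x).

true

y ↔ x = I ↔ true = I
x ↔ x = true ↔ true = true
(x ↔ x) ∧ x = true ∧ true = true
(y ↔ x) → ((x ↔ x) ∧ x) = I → true = true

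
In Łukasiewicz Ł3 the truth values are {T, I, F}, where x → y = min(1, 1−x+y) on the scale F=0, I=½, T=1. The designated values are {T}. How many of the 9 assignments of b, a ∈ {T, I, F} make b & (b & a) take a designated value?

1

Designated under: (b=T, a=T).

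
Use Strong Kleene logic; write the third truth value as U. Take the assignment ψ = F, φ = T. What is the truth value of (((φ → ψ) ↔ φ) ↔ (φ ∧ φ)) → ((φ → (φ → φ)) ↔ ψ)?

φ → ψ = T → F = F
(φ → ψ) ↔ φ = F ↔ T = F
φ ∧ φ = T ∧ T = T
((φ → ψ) ↔ φ) ↔ (φ ∧ φ) = F ↔ T = F
φ → φ = T → T = T
φ → (φ → φ) = T → T = T
(φ → (φ → φ)) ↔ ψ = T ↔ F = F
(((φ → ψ) ↔ φ) ↔ (φ ∧ φ)) → ((φ → (φ → φ)) ↔ ψ) = F → F = T

T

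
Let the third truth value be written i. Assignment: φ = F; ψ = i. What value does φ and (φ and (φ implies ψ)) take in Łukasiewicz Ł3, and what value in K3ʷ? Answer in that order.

In Łukasiewicz Ł3: φ implies ψ = F implies i = T  [min(1, 1−0+½)]
φ and (φ implies ψ) = F and T = F
φ and (φ and (φ implies ψ)) = F and F = F
In K3ʷ: φ implies ψ = F implies i = i
φ and (φ implies ψ) = F and i = i
φ and (φ and (φ implies ψ)) = F and i = i
They differ because Łukasiewicz Ł3 and K3ʷ treat i differently under the binary connectives.

F; i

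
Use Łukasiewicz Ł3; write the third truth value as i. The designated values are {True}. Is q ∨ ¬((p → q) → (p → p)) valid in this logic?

No

Countermodel: q=i, p=True gives i, which is not designated.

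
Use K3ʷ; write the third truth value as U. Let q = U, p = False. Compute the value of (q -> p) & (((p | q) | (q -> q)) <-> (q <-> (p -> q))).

q -> p = U -> False = U  [any arg is the third value ⇒ result is the third value]
p | q = False | U = U
q -> q = U -> U = U
(p | q) | (q -> q) = U | U = U
p -> q = False -> U = U
q <-> (p -> q) = U <-> U = U
((p | q) | (q -> q)) <-> (q <-> (p -> q)) = U <-> U = U
(q -> p) & (((p | q) | (q -> q)) <-> (q <-> (p -> q))) = U & U = U

U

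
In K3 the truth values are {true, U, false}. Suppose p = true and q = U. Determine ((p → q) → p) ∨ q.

p → q = true → U = U  [¬true ∨ U]
(p → q) → p = U → true = true
((p → q) → p) ∨ q = true ∨ U = true

true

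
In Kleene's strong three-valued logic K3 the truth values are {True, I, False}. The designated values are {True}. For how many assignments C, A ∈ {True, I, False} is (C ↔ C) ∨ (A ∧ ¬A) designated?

6

Of the 9 assignments, 6 give a value in {True}.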